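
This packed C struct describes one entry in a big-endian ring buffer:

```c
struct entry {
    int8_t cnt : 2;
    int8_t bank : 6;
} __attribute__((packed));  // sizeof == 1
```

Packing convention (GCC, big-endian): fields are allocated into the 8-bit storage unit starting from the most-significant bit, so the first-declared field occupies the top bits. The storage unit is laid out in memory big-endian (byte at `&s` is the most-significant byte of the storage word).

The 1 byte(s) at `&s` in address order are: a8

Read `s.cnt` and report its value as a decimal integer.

-2

[0]=0xa8 (big-endian) → word 0xa8
cnt:2 @ bit 6 → (0xa8>>6)&0x3 = 0x2  ←
bank:6 @ bit 0 → (0xa8>>0)&0x3f = 0x28
cnt signed 2b, MSB=1: 2 - 4 = -2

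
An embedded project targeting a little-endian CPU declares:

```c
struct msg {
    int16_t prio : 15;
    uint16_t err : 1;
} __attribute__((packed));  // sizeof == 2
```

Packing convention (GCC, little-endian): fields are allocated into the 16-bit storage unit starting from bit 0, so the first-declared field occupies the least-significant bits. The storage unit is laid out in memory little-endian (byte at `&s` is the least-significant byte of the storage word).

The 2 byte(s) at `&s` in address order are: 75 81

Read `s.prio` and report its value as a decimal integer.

373

[0]=0x75 [1]=0x81 (little-endian) → word 0x8175
prio [0+:15] = (word>>0) & 0x7fff = 373  ←
err [15+:1] = (word>>15) & 0x1 = 1
prio signed 15b, MSB=0: value = 373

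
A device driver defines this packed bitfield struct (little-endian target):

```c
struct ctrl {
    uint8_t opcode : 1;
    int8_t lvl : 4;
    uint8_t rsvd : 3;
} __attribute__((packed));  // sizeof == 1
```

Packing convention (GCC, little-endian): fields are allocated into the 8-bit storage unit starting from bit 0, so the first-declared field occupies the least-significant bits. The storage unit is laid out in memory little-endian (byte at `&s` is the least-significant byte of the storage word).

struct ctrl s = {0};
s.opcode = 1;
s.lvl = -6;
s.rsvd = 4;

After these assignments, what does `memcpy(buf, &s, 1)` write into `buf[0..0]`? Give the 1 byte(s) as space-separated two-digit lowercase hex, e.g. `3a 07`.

95

opcode:1 = 1 → 0x1 << 0 → word 0x01
lvl:4 = -6 → 0xa << 1 → word 0x15
rsvd:3 = 4 → 0x4 << 5 → word 0x95
word = 0x95 → little-endian bytes:
  [0]=0x95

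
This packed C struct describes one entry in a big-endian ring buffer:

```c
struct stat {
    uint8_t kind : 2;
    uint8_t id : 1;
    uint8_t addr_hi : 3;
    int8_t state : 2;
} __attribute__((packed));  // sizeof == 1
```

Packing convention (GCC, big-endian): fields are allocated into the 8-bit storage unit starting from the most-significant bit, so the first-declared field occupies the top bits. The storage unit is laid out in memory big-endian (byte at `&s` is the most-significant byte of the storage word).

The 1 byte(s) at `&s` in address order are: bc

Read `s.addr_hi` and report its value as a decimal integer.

7

[0]=0xbc (big-endian) → word 0xbc
kind [6+:2] = (word>>6) & 0x3 = 2
id [5+:1] = (word>>5) & 0x1 = 1
addr_hi [2+:3] = (word>>2) & 0x7 = 7  ←
state [0+:2] = (word>>0) & 0x3 = 0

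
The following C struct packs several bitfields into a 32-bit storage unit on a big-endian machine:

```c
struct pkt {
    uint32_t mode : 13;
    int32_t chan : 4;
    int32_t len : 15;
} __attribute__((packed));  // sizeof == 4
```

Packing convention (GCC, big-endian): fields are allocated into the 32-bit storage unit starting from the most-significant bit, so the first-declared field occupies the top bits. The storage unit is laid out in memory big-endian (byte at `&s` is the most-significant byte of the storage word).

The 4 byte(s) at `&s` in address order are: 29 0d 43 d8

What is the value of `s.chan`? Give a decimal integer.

[0]=0x29 [1]=0x0d [2]=0x43 [3]=0xd8 (big-endian) → word 0x290d43d8
mode:13 @ bit 19 → (0x290d43d8>>19)&0x1fff = 0x521
chan:4 @ bit 15 → (0x290d43d8>>15)&0xf = 0xa  ←
len:15 @ bit 0 → (0x290d43d8>>0)&0x7fff = 0x43d8
chan signed 4b, MSB=1: 10 - 16 = -6

-6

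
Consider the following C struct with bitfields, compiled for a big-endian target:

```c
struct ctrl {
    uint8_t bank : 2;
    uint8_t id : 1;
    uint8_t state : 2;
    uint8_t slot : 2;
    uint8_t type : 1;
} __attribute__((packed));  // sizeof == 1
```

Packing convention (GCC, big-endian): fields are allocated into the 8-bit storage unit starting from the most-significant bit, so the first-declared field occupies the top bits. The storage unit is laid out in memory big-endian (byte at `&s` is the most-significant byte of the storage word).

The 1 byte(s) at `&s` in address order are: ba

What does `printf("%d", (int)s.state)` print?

[0]=0xba (big-endian) → word 0xba
bank:2 @ bit 6 → (0xba>>6)&0x3 = 0x2
id:1 @ bit 5 → (0xba>>5)&0x1 = 0x1
state:2 @ bit 3 → (0xba>>3)&0x3 = 0x3  ←
slot:2 @ bit 1 → (0xba>>1)&0x3 = 0x1
type:1 @ bit 0 → (0xba>>0)&0x1 = 0x0

3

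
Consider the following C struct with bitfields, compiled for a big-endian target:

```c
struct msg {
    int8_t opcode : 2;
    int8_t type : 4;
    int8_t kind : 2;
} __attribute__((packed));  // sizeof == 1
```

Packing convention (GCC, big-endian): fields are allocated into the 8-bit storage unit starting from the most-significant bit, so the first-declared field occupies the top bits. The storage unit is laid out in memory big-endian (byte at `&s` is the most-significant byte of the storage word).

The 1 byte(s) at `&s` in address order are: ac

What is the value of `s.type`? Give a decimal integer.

[0]=0xac (big-endian) → word 0xac
opcode:2 @ bit 6 → (0xac>>6)&0x3 = 0x2
type:4 @ bit 2 → (0xac>>2)&0xf = 0xb  ←
kind:2 @ bit 0 → (0xac>>0)&0x3 = 0x0
type signed 4b, MSB=1: 11 - 16 = -5

-5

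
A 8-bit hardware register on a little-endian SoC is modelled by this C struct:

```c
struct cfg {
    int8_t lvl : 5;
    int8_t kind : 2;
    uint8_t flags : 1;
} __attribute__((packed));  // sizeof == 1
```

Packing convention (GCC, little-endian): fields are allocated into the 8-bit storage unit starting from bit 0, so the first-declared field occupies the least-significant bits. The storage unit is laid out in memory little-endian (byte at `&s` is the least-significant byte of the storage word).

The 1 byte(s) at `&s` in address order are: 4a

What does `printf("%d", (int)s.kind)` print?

-2

[0]=0x4a (little-endian) → word 0x4a
lvl:5 @ bit 0 → (0x4a>>0)&0x1f = 0xa
kind:2 @ bit 5 → (0x4a>>5)&0x3 = 0x2  ←
flags:1 @ bit 7 → (0x4a>>7)&0x1 = 0x0
kind signed 2b, MSB=1: 2 - 4 = -2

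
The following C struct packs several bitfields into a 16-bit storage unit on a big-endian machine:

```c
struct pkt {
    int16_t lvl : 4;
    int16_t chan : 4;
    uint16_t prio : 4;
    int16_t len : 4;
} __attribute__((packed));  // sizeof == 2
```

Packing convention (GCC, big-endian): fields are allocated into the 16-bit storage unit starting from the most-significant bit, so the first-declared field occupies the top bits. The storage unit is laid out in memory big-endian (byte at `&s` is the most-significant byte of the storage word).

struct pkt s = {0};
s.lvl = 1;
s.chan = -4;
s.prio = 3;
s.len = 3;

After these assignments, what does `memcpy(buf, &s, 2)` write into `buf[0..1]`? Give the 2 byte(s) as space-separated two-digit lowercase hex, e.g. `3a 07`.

1c 33

lvl:4 = 1 → 0x1 << 12 → word 0x1000
chan:4 = -4 → 0xc << 8 → word 0x1c00
prio:4 = 3 → 0x3 << 4 → word 0x1c30
len:4 = 3 → 0x3 << 0 → word 0x1c33
word = 0x1c33 → big-endian bytes:
  [0]=0x1c  [1]=0x33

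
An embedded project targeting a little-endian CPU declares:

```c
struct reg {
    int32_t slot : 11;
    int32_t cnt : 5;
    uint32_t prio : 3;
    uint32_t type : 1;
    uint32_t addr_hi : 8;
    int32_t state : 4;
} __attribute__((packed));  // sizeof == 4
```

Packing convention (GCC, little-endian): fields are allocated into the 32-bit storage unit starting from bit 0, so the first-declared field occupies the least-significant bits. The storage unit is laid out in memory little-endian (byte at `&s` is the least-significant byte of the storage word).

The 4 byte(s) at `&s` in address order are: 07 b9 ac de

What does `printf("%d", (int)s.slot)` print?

263

[0]=0x07 [1]=0xb9 [2]=0xac [3]=0xde (little-endian) → word 0xdeacb907
slot [0+:11] = (word>>0) & 0x7ff = 263  ←
cnt [11+:5] = (word>>11) & 0x1f = 23
prio [16+:3] = (word>>16) & 0x7 = 4
type [19+:1] = (word>>19) & 0x1 = 1
addr_hi [20+:8] = (word>>20) & 0xff = 234
state [28+:4] = (word>>28) & 0xf = 13
slot signed 11b, MSB=0: value = 263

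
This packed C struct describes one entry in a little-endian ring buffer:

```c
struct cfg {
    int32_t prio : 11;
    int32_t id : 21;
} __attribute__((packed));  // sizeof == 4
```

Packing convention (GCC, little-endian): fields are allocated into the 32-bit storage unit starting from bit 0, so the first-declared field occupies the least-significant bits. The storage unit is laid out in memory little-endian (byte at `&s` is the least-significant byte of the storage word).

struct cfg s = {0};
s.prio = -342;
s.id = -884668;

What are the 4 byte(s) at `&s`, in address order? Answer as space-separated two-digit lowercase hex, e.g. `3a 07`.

aa 26 02 94

[0+:11] prio=-342 & 0x7ff = 0x6aa; word=0x000006aa
[11+:21] id=-884668 & 0x1fffff = 0x128044; word=0x940226aa
word = 0x940226aa → little-endian bytes:
  [0]=0xaa  [1]=0x26  [2]=0x02  [3]=0x94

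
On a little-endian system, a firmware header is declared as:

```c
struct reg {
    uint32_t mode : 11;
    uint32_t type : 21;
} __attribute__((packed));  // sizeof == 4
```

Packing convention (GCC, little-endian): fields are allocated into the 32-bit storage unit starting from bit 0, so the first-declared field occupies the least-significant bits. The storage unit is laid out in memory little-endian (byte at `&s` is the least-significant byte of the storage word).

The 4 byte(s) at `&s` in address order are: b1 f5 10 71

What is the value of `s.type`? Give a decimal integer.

[0]=0xb1 [1]=0xf5 [2]=0x10 [3]=0x71 (little-endian) → word 0x7110f5b1
mode:11 @ bit 0 → (0x7110f5b1>>0)&0x7ff = 0x5b1
type:21 @ bit 11 → (0x7110f5b1>>11)&0x1fffff = 0xe221e  ←

926238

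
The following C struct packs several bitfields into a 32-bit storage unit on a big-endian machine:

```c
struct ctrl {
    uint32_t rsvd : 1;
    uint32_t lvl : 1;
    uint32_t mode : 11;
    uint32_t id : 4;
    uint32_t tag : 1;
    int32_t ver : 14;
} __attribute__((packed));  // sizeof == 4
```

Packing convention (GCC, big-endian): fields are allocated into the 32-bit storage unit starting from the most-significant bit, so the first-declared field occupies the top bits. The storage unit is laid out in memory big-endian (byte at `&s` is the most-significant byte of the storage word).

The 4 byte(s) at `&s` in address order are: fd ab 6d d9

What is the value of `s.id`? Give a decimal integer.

6

[0]=0xfd [1]=0xab [2]=0x6d [3]=0xd9 (big-endian) → word 0xfdab6dd9
rsvd:1 @ bit 31 → (0xfdab6dd9>>31)&0x1 = 0x1
lvl:1 @ bit 30 → (0xfdab6dd9>>30)&0x1 = 0x1
mode:11 @ bit 19 → (0xfdab6dd9>>19)&0x7ff = 0x7b5
id:4 @ bit 15 → (0xfdab6dd9>>15)&0xf = 0x6  ←
tag:1 @ bit 14 → (0xfdab6dd9>>14)&0x1 = 0x1
ver:14 @ bit 0 → (0xfdab6dd9>>0)&0x3fff = 0x2dd9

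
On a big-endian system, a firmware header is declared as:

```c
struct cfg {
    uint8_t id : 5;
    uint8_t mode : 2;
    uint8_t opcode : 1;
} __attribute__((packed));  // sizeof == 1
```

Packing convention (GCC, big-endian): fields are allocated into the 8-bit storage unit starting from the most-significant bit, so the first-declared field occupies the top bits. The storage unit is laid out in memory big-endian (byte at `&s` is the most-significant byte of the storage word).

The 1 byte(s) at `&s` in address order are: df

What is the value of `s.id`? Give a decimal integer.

[0]=0xdf (big-endian) → word 0xdf
id:5 @ bit 3 → (0xdf>>3)&0x1f = 0x1b  ←
mode:2 @ bit 1 → (0xdf>>1)&0x3 = 0x3
opcode:1 @ bit 0 → (0xdf>>0)&0x1 = 0x1

27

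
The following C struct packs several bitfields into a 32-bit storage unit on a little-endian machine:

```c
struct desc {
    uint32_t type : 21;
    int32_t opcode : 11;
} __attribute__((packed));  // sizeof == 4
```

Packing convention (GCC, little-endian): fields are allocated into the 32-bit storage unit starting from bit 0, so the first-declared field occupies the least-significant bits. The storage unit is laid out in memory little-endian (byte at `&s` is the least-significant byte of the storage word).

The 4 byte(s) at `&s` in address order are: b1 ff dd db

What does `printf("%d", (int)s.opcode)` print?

-290

[0]=0xb1 [1]=0xff [2]=0xdd [3]=0xdb (little-endian) → word 0xdbddffb1
type [0+:21] = (word>>0) & 0x1fffff = 1966001
opcode [21+:11] = (word>>21) & 0x7ff = 1758  ←
opcode signed 11b, MSB=1: 1758 - 2048 = -290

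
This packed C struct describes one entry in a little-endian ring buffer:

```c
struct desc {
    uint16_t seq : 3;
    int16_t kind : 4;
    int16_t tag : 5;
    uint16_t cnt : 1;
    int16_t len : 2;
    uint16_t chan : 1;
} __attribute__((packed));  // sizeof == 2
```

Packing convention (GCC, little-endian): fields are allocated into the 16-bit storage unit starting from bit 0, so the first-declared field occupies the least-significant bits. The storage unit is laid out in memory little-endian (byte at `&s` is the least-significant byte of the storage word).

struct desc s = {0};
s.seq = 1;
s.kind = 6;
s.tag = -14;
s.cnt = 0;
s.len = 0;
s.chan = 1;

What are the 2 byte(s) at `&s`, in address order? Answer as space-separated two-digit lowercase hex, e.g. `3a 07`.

31 89

seq (3b) val=1 bits=0x1 at bit 0: 0x0001
kind (4b) val=6 bits=0x6 at bit 3: 0x0031
tag (5b) val=-14 bits=0x12 at bit 7: 0x0931
cnt (1b) val=0 bits=0x0 at bit 12: 0x0931
len (2b) val=0 bits=0x0 at bit 13: 0x0931
chan (1b) val=1 bits=0x1 at bit 15: 0x8931
word = 0x8931 → little-endian bytes:
  [0]=0x31  [1]=0x89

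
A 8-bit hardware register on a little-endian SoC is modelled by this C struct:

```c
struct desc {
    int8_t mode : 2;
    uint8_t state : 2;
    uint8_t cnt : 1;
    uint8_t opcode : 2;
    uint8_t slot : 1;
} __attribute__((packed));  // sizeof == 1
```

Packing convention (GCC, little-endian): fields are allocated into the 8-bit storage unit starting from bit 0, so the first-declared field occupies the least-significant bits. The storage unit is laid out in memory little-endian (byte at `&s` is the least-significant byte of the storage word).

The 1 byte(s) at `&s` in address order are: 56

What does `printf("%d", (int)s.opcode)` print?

[0]=0x56 (little-endian) → word 0x56
mode [0+:2] = (word>>0) & 0x3 = 2
state [2+:2] = (word>>2) & 0x3 = 1
cnt [4+:1] = (word>>4) & 0x1 = 1
opcode [5+:2] = (word>>5) & 0x3 = 2  ←
slot [7+:1] = (word>>7) & 0x1 = 0

2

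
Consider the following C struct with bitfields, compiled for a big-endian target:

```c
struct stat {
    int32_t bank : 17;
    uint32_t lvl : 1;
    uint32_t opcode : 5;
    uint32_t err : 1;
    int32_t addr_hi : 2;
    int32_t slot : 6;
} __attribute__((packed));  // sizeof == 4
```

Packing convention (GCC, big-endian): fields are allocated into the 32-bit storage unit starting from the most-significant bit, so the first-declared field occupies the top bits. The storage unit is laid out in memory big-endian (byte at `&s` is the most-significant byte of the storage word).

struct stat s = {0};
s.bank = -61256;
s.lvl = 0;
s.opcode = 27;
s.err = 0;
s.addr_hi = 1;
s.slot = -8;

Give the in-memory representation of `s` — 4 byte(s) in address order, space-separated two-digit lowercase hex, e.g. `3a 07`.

88 5c 36 78

bank (17b) val=-61256 bits=0x110b8 at bit 15: 0x885c0000
lvl (1b) val=0 bits=0x0 at bit 14: 0x885c0000
opcode (5b) val=27 bits=0x1b at bit 9: 0x885c3600
err (1b) val=0 bits=0x0 at bit 8: 0x885c3600
addr_hi (2b) val=1 bits=0x1 at bit 6: 0x885c3640
slot (6b) val=-8 bits=0x38 at bit 0: 0x885c3678
word = 0x885c3678 → big-endian bytes:
  [0]=0x88  [1]=0x5c  [2]=0x36  [3]=0x78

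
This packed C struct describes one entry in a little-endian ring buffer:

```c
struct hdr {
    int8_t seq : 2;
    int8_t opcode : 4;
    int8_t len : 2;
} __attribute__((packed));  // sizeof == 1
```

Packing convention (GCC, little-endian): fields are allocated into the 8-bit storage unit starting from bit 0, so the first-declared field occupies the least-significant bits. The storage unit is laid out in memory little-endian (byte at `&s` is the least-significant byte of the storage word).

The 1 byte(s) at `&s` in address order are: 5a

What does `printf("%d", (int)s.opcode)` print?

[0]=0x5a (little-endian) → word 0x5a
seq [0+:2] = (word>>0) & 0x3 = 2
opcode [2+:4] = (word>>2) & 0xf = 6  ←
len [6+:2] = (word>>6) & 0x3 = 1
opcode signed 4b, MSB=0: value = 6

6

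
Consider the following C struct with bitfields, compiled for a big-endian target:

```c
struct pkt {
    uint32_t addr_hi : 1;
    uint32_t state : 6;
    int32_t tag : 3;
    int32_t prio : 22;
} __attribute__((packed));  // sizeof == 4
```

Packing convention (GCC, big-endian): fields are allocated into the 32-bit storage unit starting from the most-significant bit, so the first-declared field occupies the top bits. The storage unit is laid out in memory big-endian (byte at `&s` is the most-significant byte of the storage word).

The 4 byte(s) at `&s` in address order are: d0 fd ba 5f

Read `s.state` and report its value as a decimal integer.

[0]=0xd0 [1]=0xfd [2]=0xba [3]=0x5f (big-endian) → word 0xd0fdba5f
addr_hi [31+:1] = (word>>31) & 0x1 = 1
state [25+:6] = (word>>25) & 0x3f = 40  ←
tag [22+:3] = (word>>22) & 0x7 = 3
prio [0+:22] = (word>>0) & 0x3fffff = 4045407

40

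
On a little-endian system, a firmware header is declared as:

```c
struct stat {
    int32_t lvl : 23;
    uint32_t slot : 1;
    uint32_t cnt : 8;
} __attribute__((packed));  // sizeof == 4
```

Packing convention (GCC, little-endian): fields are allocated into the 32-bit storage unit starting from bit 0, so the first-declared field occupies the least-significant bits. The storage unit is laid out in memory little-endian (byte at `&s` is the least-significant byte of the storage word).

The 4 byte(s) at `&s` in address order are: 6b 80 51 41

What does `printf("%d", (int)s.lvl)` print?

-3047317

[0]=0x6b [1]=0x80 [2]=0x51 [3]=0x41 (little-endian) → word 0x4151806b
lvl [0+:23] = (word>>0) & 0x7fffff = 5341291  ←
slot [23+:1] = (word>>23) & 0x1 = 0
cnt [24+:8] = (word>>24) & 0xff = 65
lvl signed 23b, MSB=1: 5341291 - 8388608 = -3047317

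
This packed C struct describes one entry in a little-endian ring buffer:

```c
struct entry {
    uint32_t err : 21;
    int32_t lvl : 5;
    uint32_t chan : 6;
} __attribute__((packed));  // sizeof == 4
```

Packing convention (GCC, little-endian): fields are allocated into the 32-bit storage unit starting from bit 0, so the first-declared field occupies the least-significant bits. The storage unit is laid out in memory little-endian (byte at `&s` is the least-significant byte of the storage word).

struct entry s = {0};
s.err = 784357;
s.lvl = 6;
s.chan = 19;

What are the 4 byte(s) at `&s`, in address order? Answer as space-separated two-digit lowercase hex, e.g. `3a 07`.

err (21b) val=784357 bits=0xbf7e5 at bit 0: 0x000bf7e5
lvl (5b) val=6 bits=0x6 at bit 21: 0x00cbf7e5
chan (6b) val=19 bits=0x13 at bit 26: 0x4ccbf7e5
word = 0x4ccbf7e5 → little-endian bytes:
  [0]=0xe5  [1]=0xf7  [2]=0xcb  [3]=0x4c

e5 f7 cb 4c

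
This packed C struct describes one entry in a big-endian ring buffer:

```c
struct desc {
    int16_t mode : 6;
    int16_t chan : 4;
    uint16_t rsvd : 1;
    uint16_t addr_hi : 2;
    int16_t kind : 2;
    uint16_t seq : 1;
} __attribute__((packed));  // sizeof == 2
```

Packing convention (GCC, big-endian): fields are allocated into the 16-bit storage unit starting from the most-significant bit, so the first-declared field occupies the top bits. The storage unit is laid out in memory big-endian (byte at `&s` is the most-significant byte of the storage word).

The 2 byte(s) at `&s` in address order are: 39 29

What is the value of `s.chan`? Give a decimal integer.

[0]=0x39 [1]=0x29 (big-endian) → word 0x3929
mode:6 @ bit 10 → (0x3929>>10)&0x3f = 0xe
chan:4 @ bit 6 → (0x3929>>6)&0xf = 0x4  ←
rsvd:1 @ bit 5 → (0x3929>>5)&0x1 = 0x1
addr_hi:2 @ bit 3 → (0x3929>>3)&0x3 = 0x1
kind:2 @ bit 1 → (0x3929>>1)&0x3 = 0x0
seq:1 @ bit 0 → (0x3929>>0)&0x1 = 0x1
chan signed 4b, MSB=0: value = 4

4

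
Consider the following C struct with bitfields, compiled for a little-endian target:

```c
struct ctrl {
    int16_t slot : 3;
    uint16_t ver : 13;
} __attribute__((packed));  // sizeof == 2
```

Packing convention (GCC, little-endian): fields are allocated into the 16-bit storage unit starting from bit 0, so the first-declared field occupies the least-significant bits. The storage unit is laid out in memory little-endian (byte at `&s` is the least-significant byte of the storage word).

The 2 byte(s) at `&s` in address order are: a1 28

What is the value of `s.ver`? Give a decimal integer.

[0]=0xa1 [1]=0x28 (little-endian) → word 0x28a1
slot [0+:3] = (word>>0) & 0x7 = 1
ver [3+:13] = (word>>3) & 0x1fff = 1300  ←

1300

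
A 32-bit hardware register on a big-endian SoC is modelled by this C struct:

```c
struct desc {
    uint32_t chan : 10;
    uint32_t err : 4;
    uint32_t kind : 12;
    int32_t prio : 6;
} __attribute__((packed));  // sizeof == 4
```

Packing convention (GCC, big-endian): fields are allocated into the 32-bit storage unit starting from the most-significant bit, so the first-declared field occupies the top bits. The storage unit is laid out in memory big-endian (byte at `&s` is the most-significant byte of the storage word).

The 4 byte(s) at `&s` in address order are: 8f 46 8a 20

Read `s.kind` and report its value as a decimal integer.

[0]=0x8f [1]=0x46 [2]=0x8a [3]=0x20 (big-endian) → word 0x8f468a20
chan [22+:10] = (word>>22) & 0x3ff = 573
err [18+:4] = (word>>18) & 0xf = 1
kind [6+:12] = (word>>6) & 0xfff = 2600  ←
prio [0+:6] = (word>>0) & 0x3f = 32

2600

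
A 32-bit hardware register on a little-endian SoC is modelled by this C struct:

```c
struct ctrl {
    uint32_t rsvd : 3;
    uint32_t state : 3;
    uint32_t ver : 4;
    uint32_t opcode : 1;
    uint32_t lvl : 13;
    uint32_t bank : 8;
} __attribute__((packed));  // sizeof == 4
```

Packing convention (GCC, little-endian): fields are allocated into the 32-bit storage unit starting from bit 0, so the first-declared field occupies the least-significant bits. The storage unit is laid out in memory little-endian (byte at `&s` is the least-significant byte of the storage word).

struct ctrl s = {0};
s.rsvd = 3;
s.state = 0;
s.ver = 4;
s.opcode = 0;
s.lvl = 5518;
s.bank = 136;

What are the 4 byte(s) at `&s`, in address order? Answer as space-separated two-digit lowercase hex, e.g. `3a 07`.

rsvd:3 = 3 → 0x3 << 0 → word 0x00000003
state:3 = 0 → 0x0 << 3 → word 0x00000003
ver:4 = 4 → 0x4 << 6 → word 0x00000103
opcode:1 = 0 → 0x0 << 10 → word 0x00000103
lvl:13 = 5518 → 0x158e << 11 → word 0x00ac7103
bank:8 = 136 → 0x88 << 24 → word 0x88ac7103
word = 0x88ac7103 → little-endian bytes:
  [0]=0x03  [1]=0x71  [2]=0xac  [3]=0x88

03 71 ac 88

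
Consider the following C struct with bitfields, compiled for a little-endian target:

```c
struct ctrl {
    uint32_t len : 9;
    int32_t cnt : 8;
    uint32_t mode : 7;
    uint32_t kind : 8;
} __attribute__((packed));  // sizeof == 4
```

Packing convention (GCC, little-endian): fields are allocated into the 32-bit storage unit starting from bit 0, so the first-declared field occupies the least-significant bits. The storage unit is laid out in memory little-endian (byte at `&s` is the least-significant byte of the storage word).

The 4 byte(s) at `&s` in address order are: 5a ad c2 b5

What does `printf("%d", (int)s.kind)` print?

181

[0]=0x5a [1]=0xad [2]=0xc2 [3]=0xb5 (little-endian) → word 0xb5c2ad5a
len:9 @ bit 0 → (0xb5c2ad5a>>0)&0x1ff = 0x15a
cnt:8 @ bit 9 → (0xb5c2ad5a>>9)&0xff = 0x56
mode:7 @ bit 17 → (0xb5c2ad5a>>17)&0x7f = 0x61
kind:8 @ bit 24 → (0xb5c2ad5a>>24)&0xff = 0xb5  ←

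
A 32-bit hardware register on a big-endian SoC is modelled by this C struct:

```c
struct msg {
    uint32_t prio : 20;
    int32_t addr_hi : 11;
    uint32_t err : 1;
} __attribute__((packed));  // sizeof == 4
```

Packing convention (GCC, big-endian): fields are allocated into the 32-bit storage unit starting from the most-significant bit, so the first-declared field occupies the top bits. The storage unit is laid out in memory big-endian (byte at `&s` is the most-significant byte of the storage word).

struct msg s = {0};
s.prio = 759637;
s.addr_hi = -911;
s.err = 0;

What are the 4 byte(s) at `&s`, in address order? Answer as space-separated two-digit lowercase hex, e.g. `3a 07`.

prio:20 = 759637 → 0xb9755 << 12 → word 0xb9755000
addr_hi:11 = -911 → 0x471 << 1 → word 0xb97558e2
err:1 = 0 → 0x0 << 0 → word 0xb97558e2
word = 0xb97558e2 → big-endian bytes:
  [0]=0xb9  [1]=0x75  [2]=0x58  [3]=0xe2

b9 75 58 e2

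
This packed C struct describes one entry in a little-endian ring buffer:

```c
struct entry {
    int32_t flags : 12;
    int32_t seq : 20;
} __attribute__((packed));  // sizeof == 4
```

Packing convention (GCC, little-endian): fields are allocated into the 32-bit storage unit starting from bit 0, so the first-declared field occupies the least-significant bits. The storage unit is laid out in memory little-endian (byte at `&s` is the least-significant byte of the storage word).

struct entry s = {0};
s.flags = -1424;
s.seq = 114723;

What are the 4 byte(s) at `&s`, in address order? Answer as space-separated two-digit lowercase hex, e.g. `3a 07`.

[0+:12] flags=-1424 & 0xfff = 0xa70; word=0x00000a70
[12+:20] seq=114723 & 0xfffff = 0x1c023; word=0x1c023a70
word = 0x1c023a70 → little-endian bytes:
  [0]=0x70  [1]=0x3a  [2]=0x02  [3]=0x1c

70 3a 02 1c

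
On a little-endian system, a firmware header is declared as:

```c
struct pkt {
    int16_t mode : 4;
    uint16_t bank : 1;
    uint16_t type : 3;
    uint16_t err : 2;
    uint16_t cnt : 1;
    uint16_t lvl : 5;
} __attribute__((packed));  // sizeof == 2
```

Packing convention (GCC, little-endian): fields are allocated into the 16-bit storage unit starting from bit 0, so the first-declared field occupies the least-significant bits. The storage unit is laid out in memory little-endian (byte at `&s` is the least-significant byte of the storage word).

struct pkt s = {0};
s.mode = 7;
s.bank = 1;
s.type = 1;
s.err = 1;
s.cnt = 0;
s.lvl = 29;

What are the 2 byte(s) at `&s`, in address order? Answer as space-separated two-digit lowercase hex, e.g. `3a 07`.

37 e9

[0+:4] mode=7 & 0xf = 0x7; word=0x0007
[4+:1] bank=1 & 0x1 = 0x1; word=0x0017
[5+:3] type=1 & 0x7 = 0x1; word=0x0037
[8+:2] err=1 & 0x3 = 0x1; word=0x0137
[10+:1] cnt=0 & 0x1 = 0x0; word=0x0137
[11+:5] lvl=29 & 0x1f = 0x1d; word=0xe937
word = 0xe937 → little-endian bytes:
  [0]=0x37  [1]=0xe9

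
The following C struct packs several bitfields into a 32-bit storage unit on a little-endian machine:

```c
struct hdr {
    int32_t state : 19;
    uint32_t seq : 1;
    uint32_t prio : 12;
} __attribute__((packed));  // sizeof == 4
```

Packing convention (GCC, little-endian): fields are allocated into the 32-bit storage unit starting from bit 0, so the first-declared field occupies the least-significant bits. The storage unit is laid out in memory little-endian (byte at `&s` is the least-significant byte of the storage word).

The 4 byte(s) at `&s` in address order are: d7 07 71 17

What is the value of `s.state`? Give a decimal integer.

67543

[0]=0xd7 [1]=0x07 [2]=0x71 [3]=0x17 (little-endian) → word 0x177107d7
state:19 @ bit 0 → (0x177107d7>>0)&0x7ffff = 0x107d7  ←
seq:1 @ bit 19 → (0x177107d7>>19)&0x1 = 0x0
prio:12 @ bit 20 → (0x177107d7>>20)&0xfff = 0x177
state signed 19b, MSB=0: value = 67543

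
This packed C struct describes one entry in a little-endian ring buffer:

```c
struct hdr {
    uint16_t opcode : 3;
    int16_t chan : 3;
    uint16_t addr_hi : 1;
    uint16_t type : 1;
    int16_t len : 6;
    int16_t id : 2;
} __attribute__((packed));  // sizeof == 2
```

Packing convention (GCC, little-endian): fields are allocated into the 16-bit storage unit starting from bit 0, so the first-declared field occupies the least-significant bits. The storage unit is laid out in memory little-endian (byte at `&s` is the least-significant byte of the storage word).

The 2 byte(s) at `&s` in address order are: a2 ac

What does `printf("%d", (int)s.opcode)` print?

[0]=0xa2 [1]=0xac (little-endian) → word 0xaca2
opcode [0+:3] = (word>>0) & 0x7 = 2  ←
chan [3+:3] = (word>>3) & 0x7 = 4
addr_hi [6+:1] = (word>>6) & 0x1 = 0
type [7+:1] = (word>>7) & 0x1 = 1
len [8+:6] = (word>>8) & 0x3f = 44
id [14+:2] = (word>>14) & 0x3 = 2

2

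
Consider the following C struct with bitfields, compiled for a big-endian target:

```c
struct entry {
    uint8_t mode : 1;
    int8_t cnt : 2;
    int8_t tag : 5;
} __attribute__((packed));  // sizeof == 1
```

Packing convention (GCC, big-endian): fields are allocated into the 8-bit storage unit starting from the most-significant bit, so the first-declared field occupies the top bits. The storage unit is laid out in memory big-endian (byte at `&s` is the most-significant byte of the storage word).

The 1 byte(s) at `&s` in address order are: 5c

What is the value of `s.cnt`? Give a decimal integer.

[0]=0x5c (big-endian) → word 0x5c
mode:1 @ bit 7 → (0x5c>>7)&0x1 = 0x0
cnt:2 @ bit 5 → (0x5c>>5)&0x3 = 0x2  ←
tag:5 @ bit 0 → (0x5c>>0)&0x1f = 0x1c
cnt signed 2b, MSB=1: 2 - 4 = -2

-2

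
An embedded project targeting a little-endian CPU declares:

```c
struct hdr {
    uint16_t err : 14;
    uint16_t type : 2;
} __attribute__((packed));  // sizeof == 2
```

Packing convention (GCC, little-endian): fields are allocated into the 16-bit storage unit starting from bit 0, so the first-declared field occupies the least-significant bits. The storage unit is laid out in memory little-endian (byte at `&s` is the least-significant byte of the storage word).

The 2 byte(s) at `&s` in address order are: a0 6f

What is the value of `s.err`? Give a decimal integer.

[0]=0xa0 [1]=0x6f (little-endian) → word 0x6fa0
err:14 @ bit 0 → (0x6fa0>>0)&0x3fff = 0x2fa0  ←
type:2 @ bit 14 → (0x6fa0>>14)&0x3 = 0x1

12192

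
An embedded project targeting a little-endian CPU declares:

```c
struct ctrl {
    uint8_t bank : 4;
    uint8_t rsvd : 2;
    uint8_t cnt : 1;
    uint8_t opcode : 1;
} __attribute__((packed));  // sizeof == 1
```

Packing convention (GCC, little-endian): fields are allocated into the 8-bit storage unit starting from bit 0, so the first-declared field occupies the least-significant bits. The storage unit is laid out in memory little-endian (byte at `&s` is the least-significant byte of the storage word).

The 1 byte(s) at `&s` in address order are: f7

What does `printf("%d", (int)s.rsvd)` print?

3

[0]=0xf7 (little-endian) → word 0xf7
bank:4 @ bit 0 → (0xf7>>0)&0xf = 0x7
rsvd:2 @ bit 4 → (0xf7>>4)&0x3 = 0x3  ←
cnt:1 @ bit 6 → (0xf7>>6)&0x1 = 0x1
opcode:1 @ bit 7 → (0xf7>>7)&0x1 = 0x1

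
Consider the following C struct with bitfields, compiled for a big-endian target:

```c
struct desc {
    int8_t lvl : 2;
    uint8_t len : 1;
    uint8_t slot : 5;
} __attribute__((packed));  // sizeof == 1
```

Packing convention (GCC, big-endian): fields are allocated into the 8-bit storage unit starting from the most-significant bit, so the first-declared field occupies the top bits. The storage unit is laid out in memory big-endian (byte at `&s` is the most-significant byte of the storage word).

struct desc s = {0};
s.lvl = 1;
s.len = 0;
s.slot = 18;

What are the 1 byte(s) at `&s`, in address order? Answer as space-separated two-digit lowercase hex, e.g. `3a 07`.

[6+:2] lvl=1 & 0x3 = 0x1; word=0x40
[5+:1] len=0 & 0x1 = 0x0; word=0x40
[0+:5] slot=18 & 0x1f = 0x12; word=0x52
word = 0x52 → big-endian bytes:
  [0]=0x52

52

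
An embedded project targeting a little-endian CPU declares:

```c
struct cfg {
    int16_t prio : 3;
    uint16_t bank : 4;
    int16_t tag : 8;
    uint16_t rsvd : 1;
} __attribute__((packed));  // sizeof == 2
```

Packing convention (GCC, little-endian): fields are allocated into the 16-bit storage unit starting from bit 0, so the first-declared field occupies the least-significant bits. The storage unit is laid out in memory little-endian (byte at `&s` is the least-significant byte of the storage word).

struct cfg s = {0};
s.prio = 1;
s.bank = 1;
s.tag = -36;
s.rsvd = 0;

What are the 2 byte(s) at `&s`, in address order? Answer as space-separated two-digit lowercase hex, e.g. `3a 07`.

prio (3b) val=1 bits=0x1 at bit 0: 0x0001
bank (4b) val=1 bits=0x1 at bit 3: 0x0009
tag (8b) val=-36 bits=0xdc at bit 7: 0x6e09
rsvd (1b) val=0 bits=0x0 at bit 15: 0x6e09
word = 0x6e09 → little-endian bytes:
  [0]=0x09  [1]=0x6e

09 6e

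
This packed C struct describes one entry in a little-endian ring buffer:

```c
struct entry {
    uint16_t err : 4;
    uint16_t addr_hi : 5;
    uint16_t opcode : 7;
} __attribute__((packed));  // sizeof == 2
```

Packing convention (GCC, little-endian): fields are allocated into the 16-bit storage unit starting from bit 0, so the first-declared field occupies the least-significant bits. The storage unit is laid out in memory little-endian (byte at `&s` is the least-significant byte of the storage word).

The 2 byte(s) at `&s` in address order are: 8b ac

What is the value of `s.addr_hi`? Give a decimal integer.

[0]=0x8b [1]=0xac (little-endian) → word 0xac8b
err [0+:4] = (word>>0) & 0xf = 11
addr_hi [4+:5] = (word>>4) & 0x1f = 8  ←
opcode [9+:7] = (word>>9) & 0x7f = 86

8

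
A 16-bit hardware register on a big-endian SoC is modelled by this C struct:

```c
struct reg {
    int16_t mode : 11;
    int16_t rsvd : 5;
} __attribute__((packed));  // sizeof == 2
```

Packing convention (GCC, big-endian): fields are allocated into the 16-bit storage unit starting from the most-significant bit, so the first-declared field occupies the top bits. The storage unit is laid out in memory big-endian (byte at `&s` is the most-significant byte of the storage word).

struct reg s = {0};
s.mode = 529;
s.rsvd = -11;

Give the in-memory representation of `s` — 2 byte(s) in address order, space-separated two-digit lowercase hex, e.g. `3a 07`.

mode:11 = 529 → 0x211 << 5 → word 0x4220
rsvd:5 = -11 → 0x15 << 0 → word 0x4235
word = 0x4235 → big-endian bytes:
  [0]=0x42  [1]=0x35

42 35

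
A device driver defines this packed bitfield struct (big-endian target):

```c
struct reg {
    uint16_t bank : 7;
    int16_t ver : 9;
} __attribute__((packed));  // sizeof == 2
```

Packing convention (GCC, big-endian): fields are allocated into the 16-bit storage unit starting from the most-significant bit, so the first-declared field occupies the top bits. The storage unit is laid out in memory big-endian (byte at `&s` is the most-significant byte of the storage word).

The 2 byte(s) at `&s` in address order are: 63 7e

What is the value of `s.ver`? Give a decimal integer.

-130

[0]=0x63 [1]=0x7e (big-endian) → word 0x637e
bank [9+:7] = (word>>9) & 0x7f = 49
ver [0+:9] = (word>>0) & 0x1ff = 382  ←
ver signed 9b, MSB=1: 382 - 512 = -130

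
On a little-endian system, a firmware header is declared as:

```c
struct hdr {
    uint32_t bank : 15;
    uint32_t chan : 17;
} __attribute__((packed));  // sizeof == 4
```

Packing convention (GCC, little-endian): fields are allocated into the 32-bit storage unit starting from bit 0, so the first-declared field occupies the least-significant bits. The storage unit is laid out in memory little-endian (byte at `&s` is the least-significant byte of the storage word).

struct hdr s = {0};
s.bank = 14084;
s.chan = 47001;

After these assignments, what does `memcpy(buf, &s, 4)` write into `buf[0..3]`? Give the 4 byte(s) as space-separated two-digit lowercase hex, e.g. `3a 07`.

bank:15 = 14084 → 0x3704 << 0 → word 0x00003704
chan:17 = 47001 → 0xb799 << 15 → word 0x5bccb704
word = 0x5bccb704 → little-endian bytes:
  [0]=0x04  [1]=0xb7  [2]=0xcc  [3]=0x5b

04 b7 cc 5b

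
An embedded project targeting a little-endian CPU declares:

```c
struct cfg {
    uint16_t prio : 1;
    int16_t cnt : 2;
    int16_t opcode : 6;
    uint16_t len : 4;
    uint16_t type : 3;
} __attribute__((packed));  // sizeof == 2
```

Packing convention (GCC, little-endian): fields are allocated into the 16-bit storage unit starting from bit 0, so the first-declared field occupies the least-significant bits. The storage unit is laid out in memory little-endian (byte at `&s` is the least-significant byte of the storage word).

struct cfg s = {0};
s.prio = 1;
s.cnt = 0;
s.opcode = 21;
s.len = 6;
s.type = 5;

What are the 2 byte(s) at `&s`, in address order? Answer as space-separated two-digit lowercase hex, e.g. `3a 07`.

prio (1b) val=1 bits=0x1 at bit 0: 0x0001
cnt (2b) val=0 bits=0x0 at bit 1: 0x0001
opcode (6b) val=21 bits=0x15 at bit 3: 0x00a9
len (4b) val=6 bits=0x6 at bit 9: 0x0ca9
type (3b) val=5 bits=0x5 at bit 13: 0xaca9
word = 0xaca9 → little-endian bytes:
  [0]=0xa9  [1]=0xac

a9 ac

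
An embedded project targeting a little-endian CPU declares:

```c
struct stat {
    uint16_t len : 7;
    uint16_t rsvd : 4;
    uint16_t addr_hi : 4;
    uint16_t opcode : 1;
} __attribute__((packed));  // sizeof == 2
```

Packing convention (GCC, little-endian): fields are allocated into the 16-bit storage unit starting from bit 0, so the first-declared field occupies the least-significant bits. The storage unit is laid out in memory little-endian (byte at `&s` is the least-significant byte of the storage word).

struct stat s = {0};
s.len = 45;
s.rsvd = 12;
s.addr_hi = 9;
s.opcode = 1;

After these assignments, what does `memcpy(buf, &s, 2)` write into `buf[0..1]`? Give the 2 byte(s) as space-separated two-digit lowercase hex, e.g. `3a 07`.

2d ce

[0+:7] len=45 & 0x7f = 0x2d; word=0x002d
[7+:4] rsvd=12 & 0xf = 0xc; word=0x062d
[11+:4] addr_hi=9 & 0xf = 0x9; word=0x4e2d
[15+:1] opcode=1 & 0x1 = 0x1; word=0xce2d
word = 0xce2d → little-endian bytes:
  [0]=0x2d  [1]=0xce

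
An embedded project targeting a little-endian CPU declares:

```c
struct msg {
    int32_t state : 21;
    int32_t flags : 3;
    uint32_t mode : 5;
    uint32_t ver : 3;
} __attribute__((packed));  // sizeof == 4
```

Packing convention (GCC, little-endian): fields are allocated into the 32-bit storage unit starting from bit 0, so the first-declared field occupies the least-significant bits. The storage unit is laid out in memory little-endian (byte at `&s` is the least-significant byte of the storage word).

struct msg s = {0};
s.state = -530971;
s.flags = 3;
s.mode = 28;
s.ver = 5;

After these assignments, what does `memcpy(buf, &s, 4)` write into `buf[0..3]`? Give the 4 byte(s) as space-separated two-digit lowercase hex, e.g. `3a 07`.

e5 e5 77 bc

[0+:21] state=-530971 & 0x1fffff = 0x17e5e5; word=0x0017e5e5
[21+:3] flags=3 & 0x7 = 0x3; word=0x0077e5e5
[24+:5] mode=28 & 0x1f = 0x1c; word=0x1c77e5e5
[29+:3] ver=5 & 0x7 = 0x5; word=0xbc77e5e5
word = 0xbc77e5e5 → little-endian bytes:
  [0]=0xe5  [1]=0xe5  [2]=0x77  [3]=0xbc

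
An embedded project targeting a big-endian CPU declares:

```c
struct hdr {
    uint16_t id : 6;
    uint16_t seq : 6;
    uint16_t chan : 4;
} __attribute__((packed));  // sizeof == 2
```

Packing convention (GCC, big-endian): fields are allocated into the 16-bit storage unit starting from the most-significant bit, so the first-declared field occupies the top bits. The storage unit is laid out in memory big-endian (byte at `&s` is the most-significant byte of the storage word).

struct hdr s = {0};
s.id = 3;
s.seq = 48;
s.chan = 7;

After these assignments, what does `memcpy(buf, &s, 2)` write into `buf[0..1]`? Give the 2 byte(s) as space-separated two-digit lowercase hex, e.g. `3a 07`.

id:6 = 3 → 0x3 << 10 → word 0x0c00
seq:6 = 48 → 0x30 << 4 → word 0x0f00
chan:4 = 7 → 0x7 << 0 → word 0x0f07
word = 0x0f07 → big-endian bytes:
  [0]=0x0f  [1]=0x07

0f 07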